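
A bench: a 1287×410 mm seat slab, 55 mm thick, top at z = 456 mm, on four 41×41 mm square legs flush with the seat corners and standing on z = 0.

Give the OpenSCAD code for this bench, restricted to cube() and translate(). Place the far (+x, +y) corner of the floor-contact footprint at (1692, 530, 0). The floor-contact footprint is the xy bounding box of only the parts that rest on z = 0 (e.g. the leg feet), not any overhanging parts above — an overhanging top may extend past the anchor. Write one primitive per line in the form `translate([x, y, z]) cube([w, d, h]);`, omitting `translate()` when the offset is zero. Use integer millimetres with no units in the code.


translate([405, 120, 401]) cube([1287, 410, 55]);
translate([405, 120, 0]) cube([41, 41, 401]);
translate([405, 489, 0]) cube([41, 41, 401]);
translate([1651, 120, 0]) cube([41, 41, 401]);
translate([1651, 489, 0]) cube([41, 41, 401]);


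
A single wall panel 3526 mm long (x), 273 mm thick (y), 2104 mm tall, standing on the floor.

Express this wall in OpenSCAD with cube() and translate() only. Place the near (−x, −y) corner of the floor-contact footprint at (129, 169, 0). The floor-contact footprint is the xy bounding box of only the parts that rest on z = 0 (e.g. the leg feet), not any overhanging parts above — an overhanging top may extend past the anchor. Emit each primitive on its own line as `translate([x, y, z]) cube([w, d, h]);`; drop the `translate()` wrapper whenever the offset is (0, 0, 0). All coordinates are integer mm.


translate([129, 169, 0]) cube([3526, 273, 2104]);


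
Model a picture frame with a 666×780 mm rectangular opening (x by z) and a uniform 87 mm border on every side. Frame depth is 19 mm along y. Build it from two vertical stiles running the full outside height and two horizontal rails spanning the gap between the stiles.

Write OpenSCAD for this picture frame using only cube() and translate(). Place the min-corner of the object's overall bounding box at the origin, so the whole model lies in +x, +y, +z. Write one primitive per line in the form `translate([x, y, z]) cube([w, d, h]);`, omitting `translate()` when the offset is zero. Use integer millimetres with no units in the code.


cube([87, 19, 954]);
translate([753, 0, 0]) cube([87, 19, 954]);
translate([87, 0, 0]) cube([666, 19, 87]);
translate([87, 0, 867]) cube([666, 19, 87]);


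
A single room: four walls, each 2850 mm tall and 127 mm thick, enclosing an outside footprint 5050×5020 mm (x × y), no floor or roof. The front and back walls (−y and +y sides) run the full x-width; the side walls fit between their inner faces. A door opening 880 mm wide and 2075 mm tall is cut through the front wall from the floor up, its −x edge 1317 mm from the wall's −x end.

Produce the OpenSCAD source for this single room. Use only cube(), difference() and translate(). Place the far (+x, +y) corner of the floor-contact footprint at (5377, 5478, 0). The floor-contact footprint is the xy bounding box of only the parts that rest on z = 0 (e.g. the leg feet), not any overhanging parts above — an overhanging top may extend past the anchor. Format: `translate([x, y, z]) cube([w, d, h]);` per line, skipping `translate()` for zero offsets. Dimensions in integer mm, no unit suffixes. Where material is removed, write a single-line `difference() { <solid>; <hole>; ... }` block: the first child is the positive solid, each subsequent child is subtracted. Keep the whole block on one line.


difference() { translate([327, 458, 0]) cube([5050, 127, 2850]); translate([1644, 458, 0]) cube([880, 127, 2075]); }
translate([327, 5351, 0]) cube([5050, 127, 2850]);
translate([327, 585, 0]) cube([127, 4766, 2850]);
translate([5250, 585, 0]) cube([127, 4766, 2850]);


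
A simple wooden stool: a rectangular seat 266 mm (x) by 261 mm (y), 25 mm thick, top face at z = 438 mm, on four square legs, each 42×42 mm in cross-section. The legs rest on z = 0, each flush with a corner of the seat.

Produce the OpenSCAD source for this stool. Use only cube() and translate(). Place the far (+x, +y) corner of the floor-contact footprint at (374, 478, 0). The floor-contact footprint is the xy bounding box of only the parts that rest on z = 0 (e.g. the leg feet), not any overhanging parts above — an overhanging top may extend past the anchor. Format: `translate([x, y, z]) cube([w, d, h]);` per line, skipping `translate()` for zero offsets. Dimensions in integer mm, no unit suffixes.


translate([108, 217, 413]) cube([266, 261, 25]);
translate([108, 217, 0]) cube([42, 42, 413]);
translate([332, 217, 0]) cube([42, 42, 413]);
translate([108, 436, 0]) cube([42, 42, 413]);
translate([332, 436, 0]) cube([42, 42, 413]);


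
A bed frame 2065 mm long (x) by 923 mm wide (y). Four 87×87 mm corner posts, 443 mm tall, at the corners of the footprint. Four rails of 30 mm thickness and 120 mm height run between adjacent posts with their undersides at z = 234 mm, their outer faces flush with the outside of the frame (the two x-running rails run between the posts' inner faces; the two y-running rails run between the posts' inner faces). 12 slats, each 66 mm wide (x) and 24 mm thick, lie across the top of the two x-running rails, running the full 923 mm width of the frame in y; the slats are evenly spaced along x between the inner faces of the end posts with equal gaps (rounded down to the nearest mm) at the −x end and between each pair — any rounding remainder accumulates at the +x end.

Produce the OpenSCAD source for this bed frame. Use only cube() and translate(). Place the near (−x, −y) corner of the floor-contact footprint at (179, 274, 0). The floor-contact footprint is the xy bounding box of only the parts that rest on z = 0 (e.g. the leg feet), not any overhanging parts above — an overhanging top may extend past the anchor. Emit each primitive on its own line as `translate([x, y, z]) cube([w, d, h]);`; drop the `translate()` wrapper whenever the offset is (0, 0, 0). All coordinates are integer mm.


translate([179, 274, 0]) cube([87, 87, 443]);
translate([179, 1110, 0]) cube([87, 87, 443]);
translate([2157, 274, 0]) cube([87, 87, 443]);
translate([2157, 1110, 0]) cube([87, 87, 443]);
translate([266, 274, 234]) cube([1891, 30, 120]);
translate([266, 1167, 234]) cube([1891, 30, 120]);
translate([179, 361, 234]) cube([30, 749, 120]);
translate([2214, 361, 234]) cube([30, 749, 120]);
translate([350, 274, 354]) cube([66, 923, 24]);
translate([500, 274, 354]) cube([66, 923, 24]);
translate([650, 274, 354]) cube([66, 923, 24]);
translate([800, 274, 354]) cube([66, 923, 24]);
translate([950, 274, 354]) cube([66, 923, 24]);
translate([1100, 274, 354]) cube([66, 923, 24]);
translate([1250, 274, 354]) cube([66, 923, 24]);
translate([1400, 274, 354]) cube([66, 923, 24]);
translate([1550, 274, 354]) cube([66, 923, 24]);
translate([1700, 274, 354]) cube([66, 923, 24]);
translate([1850, 274, 354]) cube([66, 923, 24]);
translate([2000, 274, 354]) cube([66, 923, 24]);


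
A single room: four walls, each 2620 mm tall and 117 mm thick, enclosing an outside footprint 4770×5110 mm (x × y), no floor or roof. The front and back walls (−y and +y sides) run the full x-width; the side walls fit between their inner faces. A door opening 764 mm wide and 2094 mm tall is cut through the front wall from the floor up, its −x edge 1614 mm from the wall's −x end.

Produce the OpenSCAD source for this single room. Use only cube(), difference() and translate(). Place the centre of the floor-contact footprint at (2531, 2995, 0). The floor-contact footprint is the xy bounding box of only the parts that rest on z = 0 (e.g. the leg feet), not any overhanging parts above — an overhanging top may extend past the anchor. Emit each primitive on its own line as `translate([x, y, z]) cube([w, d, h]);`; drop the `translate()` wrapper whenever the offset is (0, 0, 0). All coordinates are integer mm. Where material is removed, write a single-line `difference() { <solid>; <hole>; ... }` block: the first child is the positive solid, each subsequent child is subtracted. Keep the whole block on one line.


difference() { translate([146, 440, 0]) cube([4770, 117, 2620]); translate([1760, 440, 0]) cube([764, 117, 2094]); }
translate([146, 5433, 0]) cube([4770, 117, 2620]);
translate([146, 557, 0]) cube([117, 4876, 2620]);
translate([4799, 557, 0]) cube([117, 4876, 2620]);


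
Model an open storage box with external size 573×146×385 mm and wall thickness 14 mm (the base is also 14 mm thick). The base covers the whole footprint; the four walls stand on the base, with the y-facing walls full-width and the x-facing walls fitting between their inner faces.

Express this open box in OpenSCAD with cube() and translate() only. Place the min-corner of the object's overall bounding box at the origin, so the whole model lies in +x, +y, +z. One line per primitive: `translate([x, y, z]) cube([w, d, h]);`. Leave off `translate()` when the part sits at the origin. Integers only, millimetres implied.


cube([573, 146, 14]);
translate([0, 0, 14]) cube([573, 14, 371]);
translate([0, 132, 14]) cube([573, 14, 371]);
translate([0, 14, 14]) cube([14, 118, 371]);
translate([559, 14, 14]) cube([14, 118, 371]);


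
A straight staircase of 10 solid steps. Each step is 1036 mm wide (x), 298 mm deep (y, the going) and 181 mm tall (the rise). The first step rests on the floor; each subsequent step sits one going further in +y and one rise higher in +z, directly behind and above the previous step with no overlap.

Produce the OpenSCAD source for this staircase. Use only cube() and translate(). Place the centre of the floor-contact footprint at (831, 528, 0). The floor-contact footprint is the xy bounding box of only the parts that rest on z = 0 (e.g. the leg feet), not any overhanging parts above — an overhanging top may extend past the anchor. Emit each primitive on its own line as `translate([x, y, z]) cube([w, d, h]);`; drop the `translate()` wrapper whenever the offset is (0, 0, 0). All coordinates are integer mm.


translate([313, 379, 0]) cube([1036, 298, 181]);
translate([313, 677, 181]) cube([1036, 298, 181]);
translate([313, 975, 362]) cube([1036, 298, 181]);
translate([313, 1273, 543]) cube([1036, 298, 181]);
translate([313, 1571, 724]) cube([1036, 298, 181]);
translate([313, 1869, 905]) cube([1036, 298, 181]);
translate([313, 2167, 1086]) cube([1036, 298, 181]);
translate([313, 2465, 1267]) cube([1036, 298, 181]);
translate([313, 2763, 1448]) cube([1036, 298, 181]);
translate([313, 3061, 1629]) cube([1036, 298, 181]);


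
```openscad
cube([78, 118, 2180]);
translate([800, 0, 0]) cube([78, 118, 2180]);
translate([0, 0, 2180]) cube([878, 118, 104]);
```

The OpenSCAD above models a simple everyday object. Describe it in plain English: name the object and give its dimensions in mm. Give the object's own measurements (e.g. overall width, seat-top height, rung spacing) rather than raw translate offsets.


A door frame. The clear opening is 722 mm wide and 2180 mm high. Two 78 mm wide jambs, 118 mm deep, stand either side of the opening from the floor to the top of the opening. A 104 mm thick head sits across the top of both jambs, spanning the full outside width of the frame.


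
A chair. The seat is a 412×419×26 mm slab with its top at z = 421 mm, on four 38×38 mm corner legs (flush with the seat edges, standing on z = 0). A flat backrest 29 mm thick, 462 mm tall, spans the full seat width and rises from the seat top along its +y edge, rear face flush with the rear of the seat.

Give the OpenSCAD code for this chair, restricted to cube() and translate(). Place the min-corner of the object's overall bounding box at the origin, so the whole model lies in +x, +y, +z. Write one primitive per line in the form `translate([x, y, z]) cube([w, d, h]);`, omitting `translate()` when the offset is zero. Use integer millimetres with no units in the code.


translate([0, 0, 395]) cube([412, 419, 26]);
cube([38, 38, 395]);
translate([374, 0, 0]) cube([38, 38, 395]);
translate([0, 381, 0]) cube([38, 38, 395]);
translate([374, 381, 0]) cube([38, 38, 395]);
translate([0, 390, 421]) cube([412, 29, 462]);


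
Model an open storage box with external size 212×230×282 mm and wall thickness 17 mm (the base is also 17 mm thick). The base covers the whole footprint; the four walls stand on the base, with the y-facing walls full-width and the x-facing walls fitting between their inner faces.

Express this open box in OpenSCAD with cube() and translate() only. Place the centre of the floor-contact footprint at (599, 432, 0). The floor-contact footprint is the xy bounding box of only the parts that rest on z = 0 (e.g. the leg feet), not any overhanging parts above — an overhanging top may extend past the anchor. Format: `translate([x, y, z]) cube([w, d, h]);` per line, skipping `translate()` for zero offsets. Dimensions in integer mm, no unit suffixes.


translate([493, 317, 0]) cube([212, 230, 17]);
translate([493, 317, 17]) cube([212, 17, 265]);
translate([493, 530, 17]) cube([212, 17, 265]);
translate([493, 334, 17]) cube([17, 196, 265]);
translate([688, 334, 17]) cube([17, 196, 265]);


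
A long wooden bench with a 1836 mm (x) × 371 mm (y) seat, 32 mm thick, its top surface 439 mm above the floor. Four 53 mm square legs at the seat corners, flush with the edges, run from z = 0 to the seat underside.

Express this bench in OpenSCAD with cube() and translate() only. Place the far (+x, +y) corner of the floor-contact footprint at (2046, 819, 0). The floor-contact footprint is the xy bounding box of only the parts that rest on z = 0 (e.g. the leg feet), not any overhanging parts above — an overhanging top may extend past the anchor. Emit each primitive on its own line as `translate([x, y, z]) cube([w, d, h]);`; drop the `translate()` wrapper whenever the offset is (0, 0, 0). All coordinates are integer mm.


// leg_h = 439 − 32 = 407
translate([210, 448, 407]) cube([1836, 371, 32]);
translate([210, 448, 0]) cube([53, 53, 407]);
translate([210, 766, 0]) cube([53, 53, 407]);
translate([1993, 448, 0]) cube([53, 53, 407]);
translate([1993, 766, 0]) cube([53, 53, 407]);


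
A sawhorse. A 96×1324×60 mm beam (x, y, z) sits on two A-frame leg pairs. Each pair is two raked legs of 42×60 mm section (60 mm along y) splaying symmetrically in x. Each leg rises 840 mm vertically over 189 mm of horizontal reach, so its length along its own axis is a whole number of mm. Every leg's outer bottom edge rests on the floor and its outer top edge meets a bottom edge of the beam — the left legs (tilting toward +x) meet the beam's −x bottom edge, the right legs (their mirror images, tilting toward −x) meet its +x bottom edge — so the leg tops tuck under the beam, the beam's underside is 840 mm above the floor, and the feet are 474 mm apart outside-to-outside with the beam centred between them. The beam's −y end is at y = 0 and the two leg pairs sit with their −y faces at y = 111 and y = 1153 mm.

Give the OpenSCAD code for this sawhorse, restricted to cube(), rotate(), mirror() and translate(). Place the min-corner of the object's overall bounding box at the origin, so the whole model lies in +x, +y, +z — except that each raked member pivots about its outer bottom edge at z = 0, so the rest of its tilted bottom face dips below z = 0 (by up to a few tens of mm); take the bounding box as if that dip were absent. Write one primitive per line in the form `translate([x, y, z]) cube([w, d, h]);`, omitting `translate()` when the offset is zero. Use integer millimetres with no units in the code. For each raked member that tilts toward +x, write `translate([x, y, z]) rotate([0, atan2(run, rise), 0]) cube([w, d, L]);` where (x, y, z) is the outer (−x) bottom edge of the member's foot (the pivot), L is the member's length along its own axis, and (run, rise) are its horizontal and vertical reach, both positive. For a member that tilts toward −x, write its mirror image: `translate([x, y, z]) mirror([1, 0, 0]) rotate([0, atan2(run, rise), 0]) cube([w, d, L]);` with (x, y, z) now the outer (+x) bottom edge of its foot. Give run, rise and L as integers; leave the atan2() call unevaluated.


translate([189, 0, 840]) cube([96, 1324, 60]);
translate([0, 111, 0]) rotate([0, atan2(189, 840), 0]) cube([42, 60, 861]);
translate([474, 111, 0]) mirror([1, 0, 0]) rotate([0, atan2(189, 840), 0]) cube([42, 60, 861]);
translate([0, 1153, 0]) rotate([0, atan2(189, 840), 0]) cube([42, 60, 861]);
translate([474, 1153, 0]) mirror([1, 0, 0]) rotate([0, atan2(189, 840), 0]) cube([42, 60, 861]);


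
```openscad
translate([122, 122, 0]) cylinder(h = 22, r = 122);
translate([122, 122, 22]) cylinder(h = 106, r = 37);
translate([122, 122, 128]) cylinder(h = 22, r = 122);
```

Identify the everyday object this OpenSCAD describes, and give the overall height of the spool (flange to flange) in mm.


A spool. The overall height is 150 mm.

Three coaxial cylinders, large–small–large — a spool. Two 22 mm flanges and a 106 mm core give 22 + 106 + 22 = 150 mm.


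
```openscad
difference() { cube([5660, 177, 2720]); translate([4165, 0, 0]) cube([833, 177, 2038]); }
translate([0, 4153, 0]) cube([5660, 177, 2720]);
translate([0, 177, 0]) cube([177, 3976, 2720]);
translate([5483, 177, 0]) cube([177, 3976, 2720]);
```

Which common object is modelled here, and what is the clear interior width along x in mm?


A single room. The interior width is 5306 mm.

Four walls enclosing a rectangle with a door in the front wall — a room. Outside width 5660 minus two 177 mm walls gives 5306 mm.


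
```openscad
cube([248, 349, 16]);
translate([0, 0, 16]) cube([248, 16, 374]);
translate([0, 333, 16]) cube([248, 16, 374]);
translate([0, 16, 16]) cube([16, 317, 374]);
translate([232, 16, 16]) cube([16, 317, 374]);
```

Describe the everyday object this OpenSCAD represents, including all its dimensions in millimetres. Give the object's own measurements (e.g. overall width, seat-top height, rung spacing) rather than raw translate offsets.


An open-topped rectangular box: outside dimensions 248×349×390 mm, with a uniform wall and base thickness of 16 mm. The base is a full 248×349 slab on the floor; four walls sit on top of the base. The front and back walls (the −y and +y sides) span the full width; the two side walls fit between them.


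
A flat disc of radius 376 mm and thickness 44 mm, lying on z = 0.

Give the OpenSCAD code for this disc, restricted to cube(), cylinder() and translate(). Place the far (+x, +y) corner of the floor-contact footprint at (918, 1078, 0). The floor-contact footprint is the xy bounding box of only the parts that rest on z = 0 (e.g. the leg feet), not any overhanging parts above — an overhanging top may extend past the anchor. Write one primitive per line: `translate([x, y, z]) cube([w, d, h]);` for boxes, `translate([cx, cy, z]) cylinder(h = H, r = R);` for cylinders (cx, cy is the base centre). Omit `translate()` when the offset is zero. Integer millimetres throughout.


translate([542, 702, 0]) cylinder(h = 44, r = 376);


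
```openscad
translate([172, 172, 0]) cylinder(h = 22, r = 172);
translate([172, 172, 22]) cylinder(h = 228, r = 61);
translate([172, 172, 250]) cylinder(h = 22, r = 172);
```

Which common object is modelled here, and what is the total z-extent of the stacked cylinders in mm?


A spool. The overall height is 272 mm.

Three coaxial cylinders, large–small–large — a spool. Two 22 mm flanges and a 228 mm core give 22 + 228 + 22 = 272 mm.


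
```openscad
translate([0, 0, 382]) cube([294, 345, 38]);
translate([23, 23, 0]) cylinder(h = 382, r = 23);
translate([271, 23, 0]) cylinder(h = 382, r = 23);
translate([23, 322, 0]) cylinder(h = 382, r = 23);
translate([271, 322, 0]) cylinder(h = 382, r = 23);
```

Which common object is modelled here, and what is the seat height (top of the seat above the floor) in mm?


A stool. The seat height is 420 mm.

A 294×345×38 slab at z = 382 on four corner cylinders — a stool. The seat top is 382 + 38 = 420 mm.


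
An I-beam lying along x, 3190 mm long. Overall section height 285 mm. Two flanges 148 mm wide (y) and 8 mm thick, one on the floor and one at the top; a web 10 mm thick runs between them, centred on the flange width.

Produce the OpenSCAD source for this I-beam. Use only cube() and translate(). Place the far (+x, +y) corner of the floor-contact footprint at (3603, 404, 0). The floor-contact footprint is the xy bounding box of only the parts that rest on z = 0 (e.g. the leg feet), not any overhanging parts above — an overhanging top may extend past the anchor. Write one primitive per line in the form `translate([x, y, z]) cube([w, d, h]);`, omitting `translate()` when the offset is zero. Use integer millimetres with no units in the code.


translate([413, 256, 0]) cube([3190, 148, 8]);
translate([413, 325, 8]) cube([3190, 10, 269]);
translate([413, 256, 277]) cube([3190, 148, 8]);


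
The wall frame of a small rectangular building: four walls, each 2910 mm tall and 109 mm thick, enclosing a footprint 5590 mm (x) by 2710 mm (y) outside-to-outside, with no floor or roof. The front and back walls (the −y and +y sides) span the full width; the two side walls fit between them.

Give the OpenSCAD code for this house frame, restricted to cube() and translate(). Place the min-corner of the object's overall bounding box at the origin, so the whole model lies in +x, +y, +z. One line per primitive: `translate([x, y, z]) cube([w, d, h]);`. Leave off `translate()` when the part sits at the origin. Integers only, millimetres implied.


cube([5590, 109, 2910]);
translate([0, 2601, 0]) cube([5590, 109, 2910]);
translate([0, 109, 0]) cube([109, 2492, 2910]);
translate([5481, 109, 0]) cube([109, 2492, 2910]);


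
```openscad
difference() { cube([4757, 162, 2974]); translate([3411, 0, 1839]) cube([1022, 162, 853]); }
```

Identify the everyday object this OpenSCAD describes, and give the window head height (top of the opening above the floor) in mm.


A wall with a window opening. The window head height is 2692 mm.

A wall with a rectangular opening subtracted — a window. Sill at z = 1839, opening 853 mm tall, so the head is at 1839 + 853 = 2692 mm.


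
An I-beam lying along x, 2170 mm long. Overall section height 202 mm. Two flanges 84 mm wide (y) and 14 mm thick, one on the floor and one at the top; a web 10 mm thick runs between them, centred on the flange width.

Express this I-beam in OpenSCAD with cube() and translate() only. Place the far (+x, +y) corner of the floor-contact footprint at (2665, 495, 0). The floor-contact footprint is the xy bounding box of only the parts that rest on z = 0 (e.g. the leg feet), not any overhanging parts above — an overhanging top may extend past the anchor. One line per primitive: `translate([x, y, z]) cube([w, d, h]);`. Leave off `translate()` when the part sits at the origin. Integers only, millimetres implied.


translate([495, 411, 0]) cube([2170, 84, 14]);
translate([495, 448, 14]) cube([2170, 10, 174]);
translate([495, 411, 188]) cube([2170, 84, 14]);


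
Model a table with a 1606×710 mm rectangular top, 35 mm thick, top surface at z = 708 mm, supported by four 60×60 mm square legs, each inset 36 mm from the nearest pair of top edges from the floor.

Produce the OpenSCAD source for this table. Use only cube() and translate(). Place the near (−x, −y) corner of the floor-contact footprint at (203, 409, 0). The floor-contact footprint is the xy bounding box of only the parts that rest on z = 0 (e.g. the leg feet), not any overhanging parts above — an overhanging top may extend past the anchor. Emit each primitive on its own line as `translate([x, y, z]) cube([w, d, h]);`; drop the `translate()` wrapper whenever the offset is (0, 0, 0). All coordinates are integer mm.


translate([167, 373, 673]) cube([1606, 710, 35]);
translate([203, 409, 0]) cube([60, 60, 673]);
translate([1677, 409, 0]) cube([60, 60, 673]);
translate([203, 987, 0]) cube([60, 60, 673]);
translate([1677, 987, 0]) cube([60, 60, 673]);


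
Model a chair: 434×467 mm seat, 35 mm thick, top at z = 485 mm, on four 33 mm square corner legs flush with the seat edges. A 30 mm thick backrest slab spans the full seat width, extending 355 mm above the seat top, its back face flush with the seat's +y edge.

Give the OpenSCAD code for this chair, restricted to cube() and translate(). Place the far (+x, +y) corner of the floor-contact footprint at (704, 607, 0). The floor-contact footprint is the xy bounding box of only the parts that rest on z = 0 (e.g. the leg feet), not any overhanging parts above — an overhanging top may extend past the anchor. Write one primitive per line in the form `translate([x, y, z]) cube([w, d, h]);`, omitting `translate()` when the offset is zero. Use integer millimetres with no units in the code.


translate([270, 140, 450]) cube([434, 467, 35]);
translate([270, 140, 0]) cube([33, 33, 450]);
translate([671, 140, 0]) cube([33, 33, 450]);
translate([270, 574, 0]) cube([33, 33, 450]);
translate([671, 574, 0]) cube([33, 33, 450]);
translate([270, 577, 485]) cube([434, 30, 355]);


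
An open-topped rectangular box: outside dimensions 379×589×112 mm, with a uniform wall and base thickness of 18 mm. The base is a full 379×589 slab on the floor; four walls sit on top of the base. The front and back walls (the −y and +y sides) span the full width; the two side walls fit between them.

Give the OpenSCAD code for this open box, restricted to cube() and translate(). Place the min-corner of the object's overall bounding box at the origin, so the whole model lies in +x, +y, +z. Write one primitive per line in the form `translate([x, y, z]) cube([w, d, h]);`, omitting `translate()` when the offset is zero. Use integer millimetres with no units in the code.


cube([379, 589, 18]);
translate([0, 0, 18]) cube([379, 18, 94]);
translate([0, 571, 18]) cube([379, 18, 94]);
translate([0, 18, 18]) cube([18, 553, 94]);
translate([361, 18, 18]) cube([18, 553, 94]);


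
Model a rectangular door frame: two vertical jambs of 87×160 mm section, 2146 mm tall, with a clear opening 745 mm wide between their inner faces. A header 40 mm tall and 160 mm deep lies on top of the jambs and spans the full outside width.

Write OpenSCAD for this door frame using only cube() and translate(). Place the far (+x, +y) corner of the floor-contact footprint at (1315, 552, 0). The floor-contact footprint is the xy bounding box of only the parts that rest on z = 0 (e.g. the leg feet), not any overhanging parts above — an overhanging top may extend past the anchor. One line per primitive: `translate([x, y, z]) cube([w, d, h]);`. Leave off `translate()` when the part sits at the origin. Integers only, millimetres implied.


translate([396, 392, 0]) cube([87, 160, 2146]);
translate([1228, 392, 0]) cube([87, 160, 2146]);
translate([396, 392, 2146]) cube([919, 160, 40]);


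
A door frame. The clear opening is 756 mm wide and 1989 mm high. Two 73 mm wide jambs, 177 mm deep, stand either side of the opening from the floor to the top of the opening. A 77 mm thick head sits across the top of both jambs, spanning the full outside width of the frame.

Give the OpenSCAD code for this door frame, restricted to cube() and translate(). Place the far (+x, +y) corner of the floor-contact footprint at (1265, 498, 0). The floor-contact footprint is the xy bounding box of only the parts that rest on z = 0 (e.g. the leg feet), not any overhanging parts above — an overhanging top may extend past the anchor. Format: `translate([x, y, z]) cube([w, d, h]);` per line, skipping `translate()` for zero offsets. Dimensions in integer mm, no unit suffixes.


translate([363, 321, 0]) cube([73, 177, 1989]);
translate([1192, 321, 0]) cube([73, 177, 1989]);
translate([363, 321, 1989]) cube([902, 177, 77]);


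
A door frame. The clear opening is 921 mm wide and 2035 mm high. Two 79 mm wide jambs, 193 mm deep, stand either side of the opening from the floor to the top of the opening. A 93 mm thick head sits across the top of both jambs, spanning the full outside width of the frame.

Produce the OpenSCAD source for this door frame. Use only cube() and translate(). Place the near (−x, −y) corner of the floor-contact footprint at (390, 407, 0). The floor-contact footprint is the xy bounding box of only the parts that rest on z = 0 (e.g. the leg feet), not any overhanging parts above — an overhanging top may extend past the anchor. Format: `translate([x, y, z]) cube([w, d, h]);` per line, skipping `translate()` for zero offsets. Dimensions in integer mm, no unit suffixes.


translate([390, 407, 0]) cube([79, 193, 2035]);
translate([1390, 407, 0]) cube([79, 193, 2035]);
translate([390, 407, 2035]) cube([1079, 193, 93]);


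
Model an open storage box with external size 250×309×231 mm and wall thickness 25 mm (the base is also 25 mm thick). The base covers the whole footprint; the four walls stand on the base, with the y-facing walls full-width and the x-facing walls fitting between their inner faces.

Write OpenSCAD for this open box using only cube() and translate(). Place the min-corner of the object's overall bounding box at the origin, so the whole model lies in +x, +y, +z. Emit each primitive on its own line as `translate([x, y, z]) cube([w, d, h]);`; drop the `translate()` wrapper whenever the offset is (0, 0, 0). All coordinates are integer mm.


cube([250, 309, 25]);
translate([0, 0, 25]) cube([250, 25, 206]);
translate([0, 284, 25]) cube([250, 25, 206]);
translate([0, 25, 25]) cube([25, 259, 206]);
translate([225, 25, 25]) cube([25, 259, 206]);


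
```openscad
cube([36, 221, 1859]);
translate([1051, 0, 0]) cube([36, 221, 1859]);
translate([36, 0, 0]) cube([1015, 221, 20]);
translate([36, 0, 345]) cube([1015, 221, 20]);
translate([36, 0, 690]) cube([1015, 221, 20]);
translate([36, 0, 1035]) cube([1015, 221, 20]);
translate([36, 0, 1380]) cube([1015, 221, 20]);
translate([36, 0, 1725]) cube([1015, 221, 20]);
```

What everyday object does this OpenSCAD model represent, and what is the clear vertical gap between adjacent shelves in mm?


A bookshelf. The clear shelf gap is 325 mm.

Two tall side panels with 6 horizontal boards between them — a bookshelf. The first two shelf undersides are at z = 0 and z = 345; with shelf thickness 20, the clear gap is 345 − 0 − 20 = 325 mm.


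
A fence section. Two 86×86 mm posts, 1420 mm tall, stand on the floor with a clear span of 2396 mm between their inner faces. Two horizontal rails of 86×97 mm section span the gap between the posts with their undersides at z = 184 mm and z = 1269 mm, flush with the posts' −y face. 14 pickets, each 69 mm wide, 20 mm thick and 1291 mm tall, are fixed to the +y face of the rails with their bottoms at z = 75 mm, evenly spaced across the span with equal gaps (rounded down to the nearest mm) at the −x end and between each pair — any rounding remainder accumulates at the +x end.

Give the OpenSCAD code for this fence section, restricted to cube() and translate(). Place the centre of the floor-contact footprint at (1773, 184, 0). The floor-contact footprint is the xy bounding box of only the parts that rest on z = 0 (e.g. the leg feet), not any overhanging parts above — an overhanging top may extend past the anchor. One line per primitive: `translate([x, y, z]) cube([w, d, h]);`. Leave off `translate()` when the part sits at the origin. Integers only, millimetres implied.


translate([489, 141, 0]) cube([86, 86, 1420]);
translate([2971, 141, 0]) cube([86, 86, 1420]);
translate([575, 141, 184]) cube([2396, 86, 97]);
translate([575, 141, 1269]) cube([2396, 86, 97]);
translate([670, 227, 75]) cube([69, 20, 1291]);
translate([834, 227, 75]) cube([69, 20, 1291]);
translate([998, 227, 75]) cube([69, 20, 1291]);
translate([1162, 227, 75]) cube([69, 20, 1291]);
translate([1326, 227, 75]) cube([69, 20, 1291]);
translate([1490, 227, 75]) cube([69, 20, 1291]);
translate([1654, 227, 75]) cube([69, 20, 1291]);
translate([1818, 227, 75]) cube([69, 20, 1291]);
translate([1982, 227, 75]) cube([69, 20, 1291]);
translate([2146, 227, 75]) cube([69, 20, 1291]);
translate([2310, 227, 75]) cube([69, 20, 1291]);
translate([2474, 227, 75]) cube([69, 20, 1291]);
translate([2638, 227, 75]) cube([69, 20, 1291]);
translate([2802, 227, 75]) cube([69, 20, 1291]);


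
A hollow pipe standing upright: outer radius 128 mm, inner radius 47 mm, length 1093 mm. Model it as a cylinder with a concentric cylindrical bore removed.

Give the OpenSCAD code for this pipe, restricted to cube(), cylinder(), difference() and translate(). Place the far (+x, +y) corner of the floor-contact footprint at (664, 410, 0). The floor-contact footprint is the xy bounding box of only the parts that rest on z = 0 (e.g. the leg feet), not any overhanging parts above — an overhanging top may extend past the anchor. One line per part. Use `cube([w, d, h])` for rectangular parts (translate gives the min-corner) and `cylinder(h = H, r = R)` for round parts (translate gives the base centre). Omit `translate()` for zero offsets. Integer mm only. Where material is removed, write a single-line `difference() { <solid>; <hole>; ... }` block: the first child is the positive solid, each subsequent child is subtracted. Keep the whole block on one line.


difference() { translate([536, 282, 0]) cylinder(h = 1093, r = 128); translate([536, 282, 0]) cylinder(h = 1093, r = 47); }


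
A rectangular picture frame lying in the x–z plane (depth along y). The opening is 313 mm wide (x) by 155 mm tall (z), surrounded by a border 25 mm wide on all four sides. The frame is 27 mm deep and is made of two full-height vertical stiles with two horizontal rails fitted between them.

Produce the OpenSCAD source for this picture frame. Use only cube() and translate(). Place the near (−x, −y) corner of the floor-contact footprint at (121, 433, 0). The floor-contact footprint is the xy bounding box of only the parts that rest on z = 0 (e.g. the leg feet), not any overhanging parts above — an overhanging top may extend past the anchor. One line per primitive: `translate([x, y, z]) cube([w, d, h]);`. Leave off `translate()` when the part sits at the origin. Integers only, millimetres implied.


translate([121, 433, 0]) cube([25, 27, 205]);
translate([459, 433, 0]) cube([25, 27, 205]);
translate([146, 433, 0]) cube([313, 27, 25]);
translate([146, 433, 180]) cube([313, 27, 25]);


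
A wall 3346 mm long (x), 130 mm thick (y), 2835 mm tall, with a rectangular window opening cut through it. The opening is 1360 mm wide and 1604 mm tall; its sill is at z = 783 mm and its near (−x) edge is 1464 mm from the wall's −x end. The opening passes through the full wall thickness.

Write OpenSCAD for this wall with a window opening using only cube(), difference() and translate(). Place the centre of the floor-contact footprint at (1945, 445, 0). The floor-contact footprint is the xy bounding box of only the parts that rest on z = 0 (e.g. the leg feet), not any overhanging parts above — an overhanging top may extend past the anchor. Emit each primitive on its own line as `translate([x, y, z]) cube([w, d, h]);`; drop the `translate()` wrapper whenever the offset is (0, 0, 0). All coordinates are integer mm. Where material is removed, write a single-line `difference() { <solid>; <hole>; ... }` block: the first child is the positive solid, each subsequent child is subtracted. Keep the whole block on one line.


difference() { translate([272, 380, 0]) cube([3346, 130, 2835]); translate([1736, 380, 783]) cube([1360, 130, 1604]); }


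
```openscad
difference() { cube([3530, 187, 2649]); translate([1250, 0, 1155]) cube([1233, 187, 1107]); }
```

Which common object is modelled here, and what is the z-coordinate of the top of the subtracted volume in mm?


A wall with a window opening. The window head height is 2262 mm.

A wall with a rectangular opening subtracted — a window. Sill at z = 1155, opening 1107 mm tall, so the head is at 1155 + 1107 = 2262 mm.


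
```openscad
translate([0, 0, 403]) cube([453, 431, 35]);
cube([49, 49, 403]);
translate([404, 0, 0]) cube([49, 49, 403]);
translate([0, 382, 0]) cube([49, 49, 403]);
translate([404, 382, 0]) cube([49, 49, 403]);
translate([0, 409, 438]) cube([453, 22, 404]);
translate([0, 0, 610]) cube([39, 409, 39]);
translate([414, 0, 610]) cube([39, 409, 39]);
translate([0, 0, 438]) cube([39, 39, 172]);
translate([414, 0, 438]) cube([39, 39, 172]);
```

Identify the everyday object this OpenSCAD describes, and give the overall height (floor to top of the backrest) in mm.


A chair. The overall height is 842 mm.

A slab on four corner posts with a tall panel at the back — a chair. The seat slab sits at z = 403 with thickness 35, and the 404 mm backrest starts at the seat top, so the overall height is 403 + 35 + 404 = 842 mm.


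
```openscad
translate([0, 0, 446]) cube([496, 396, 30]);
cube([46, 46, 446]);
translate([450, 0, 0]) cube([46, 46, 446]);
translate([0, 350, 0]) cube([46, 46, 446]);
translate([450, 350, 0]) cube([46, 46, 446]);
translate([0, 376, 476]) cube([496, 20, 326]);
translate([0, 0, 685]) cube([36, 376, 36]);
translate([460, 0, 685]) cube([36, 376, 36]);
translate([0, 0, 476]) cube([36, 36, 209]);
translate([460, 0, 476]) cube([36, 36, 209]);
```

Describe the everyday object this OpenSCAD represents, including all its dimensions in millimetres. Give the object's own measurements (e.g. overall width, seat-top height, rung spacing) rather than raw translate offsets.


A chair. The seat is a 496×396×30 mm slab with its top at z = 476 mm, on four 46×46 mm corner legs (flush with the seat edges, standing on z = 0). A flat backrest 20 mm thick, 326 mm tall, spans the full seat width and rises from the seat top along its +y edge, rear face flush with the rear of the seat. Two armrests of 36×36 mm section run along each side from the seat's front edge to the front of the backrest, top faces 245 mm above the seat top and outer faces flush with the seat's x-edges; a 36×36 mm post under the front of each armrest stands on the seat at the front corner.


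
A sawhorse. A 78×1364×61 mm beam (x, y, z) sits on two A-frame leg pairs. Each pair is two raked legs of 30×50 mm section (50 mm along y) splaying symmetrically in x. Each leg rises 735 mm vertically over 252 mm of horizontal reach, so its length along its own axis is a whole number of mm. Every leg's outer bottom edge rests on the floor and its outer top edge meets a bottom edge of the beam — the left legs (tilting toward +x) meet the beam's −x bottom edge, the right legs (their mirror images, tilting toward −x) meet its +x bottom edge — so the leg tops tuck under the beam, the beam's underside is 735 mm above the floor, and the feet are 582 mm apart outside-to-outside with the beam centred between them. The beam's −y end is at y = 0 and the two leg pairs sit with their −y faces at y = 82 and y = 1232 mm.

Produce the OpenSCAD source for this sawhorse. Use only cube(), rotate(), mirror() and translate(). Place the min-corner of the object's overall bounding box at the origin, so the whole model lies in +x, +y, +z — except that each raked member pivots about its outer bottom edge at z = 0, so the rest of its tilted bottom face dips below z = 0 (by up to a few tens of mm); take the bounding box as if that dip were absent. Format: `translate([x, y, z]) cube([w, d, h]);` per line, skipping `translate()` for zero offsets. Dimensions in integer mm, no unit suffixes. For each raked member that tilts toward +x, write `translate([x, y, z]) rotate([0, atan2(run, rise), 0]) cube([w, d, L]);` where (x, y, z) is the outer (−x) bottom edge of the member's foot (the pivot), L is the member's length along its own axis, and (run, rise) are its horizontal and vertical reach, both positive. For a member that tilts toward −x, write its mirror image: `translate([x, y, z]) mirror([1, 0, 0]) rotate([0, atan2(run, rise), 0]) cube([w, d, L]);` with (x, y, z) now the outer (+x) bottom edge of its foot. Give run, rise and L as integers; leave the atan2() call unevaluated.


translate([252, 0, 735]) cube([78, 1364, 61]);
translate([0, 82, 0]) rotate([0, atan2(252, 735), 0]) cube([30, 50, 777]);
translate([582, 82, 0]) mirror([1, 0, 0]) rotate([0, atan2(252, 735), 0]) cube([30, 50, 777]);
translate([0, 1232, 0]) rotate([0, atan2(252, 735), 0]) cube([30, 50, 777]);
translate([582, 1232, 0]) mirror([1, 0, 0]) rotate([0, atan2(252, 735), 0]) cube([30, 50, 777]);
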